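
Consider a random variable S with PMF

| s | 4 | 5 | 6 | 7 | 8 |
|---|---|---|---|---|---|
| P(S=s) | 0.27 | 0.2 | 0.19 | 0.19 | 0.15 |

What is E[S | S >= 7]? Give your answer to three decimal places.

7.441

P(S >= 7) = 0.19 + 0.15 = 0.34.
E[S | S >= 7] = [7·0.19 + 8·0.15] / 0.34
 = 2.53 / 0.34
 = 253/34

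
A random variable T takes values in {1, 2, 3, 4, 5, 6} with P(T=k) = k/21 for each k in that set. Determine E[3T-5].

E[3T-5] = Σ (3t-5)·P(T=t)
 = (-2)·1/21 + 1·2/21 + 4·1/7 + 7·4/21 + 10·5/21 + 13·2/7
 = (-2/21) + 2/21 + 4/7 + 4/3 + 50/21 + 26/7
 = 8

8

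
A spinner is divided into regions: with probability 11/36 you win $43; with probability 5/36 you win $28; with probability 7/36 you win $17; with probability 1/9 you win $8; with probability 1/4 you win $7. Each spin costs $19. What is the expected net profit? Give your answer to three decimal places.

3.972

E[payout] = 43·11/36 + 28·5/36 + 17·7/36 + 8·1/9 + 7·1/4
 = 473/36 + 35/9 + 119/36 + 8/9 + 7/4
 = 827/36
Net = 827/36 - 19 = 143/36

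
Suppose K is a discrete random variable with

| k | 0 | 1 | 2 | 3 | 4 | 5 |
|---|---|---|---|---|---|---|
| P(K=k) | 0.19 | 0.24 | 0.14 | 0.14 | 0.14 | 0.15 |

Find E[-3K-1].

E[-3K-1] = Σ (-3k-1)·P(K=k)
 = (-1)·0.19 + (-4)·0.24 + (-7)·0.14 + (-10)·0.14 + (-13)·0.14 + (-16)·0.15
 = (-0.19) + (-0.96) + (-0.98) + (-1.4) + (-1.82) + (-2.4)
 = -7.75

-7.75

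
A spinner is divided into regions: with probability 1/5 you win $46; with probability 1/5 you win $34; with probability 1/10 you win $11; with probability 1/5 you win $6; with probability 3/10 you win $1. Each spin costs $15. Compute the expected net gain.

E[payout] = 46·1/5 + 34·1/5 + 11·1/10 + 6·1/5 + 1·3/10
 = 46/5 + 34/5 + 11/10 + 6/5 + 3/10
 = 93/5
Net = 93/5 - 15 = 18/5

3.6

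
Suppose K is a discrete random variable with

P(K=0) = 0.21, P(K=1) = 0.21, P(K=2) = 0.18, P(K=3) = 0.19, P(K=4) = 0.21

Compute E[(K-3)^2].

E[(K-3)^2] = Σ (k-3)^2·P(K=k)
 = 9·0.21 + 4·0.21 + 1·0.18 + 0·0.19 + 1·0.21
 = 1.89 + 0.84 + 0.18 + 0 + 0.21
 = 3.12

3.12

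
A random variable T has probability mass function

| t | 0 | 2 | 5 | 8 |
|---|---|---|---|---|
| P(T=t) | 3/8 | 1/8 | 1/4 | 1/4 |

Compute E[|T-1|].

E[|T-1|] = Σ |t-1|·P(T=t)
 = 1·3/8 + 1·1/8 + 4·1/4 + 7·1/4
 = 3/8 + 1/8 + 1 + 7/4
 = 13/4

3.25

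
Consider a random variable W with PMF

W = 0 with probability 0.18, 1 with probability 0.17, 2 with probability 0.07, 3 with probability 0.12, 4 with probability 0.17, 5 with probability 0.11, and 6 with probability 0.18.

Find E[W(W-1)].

10.5

E[W(W-1)] = Σ w(w-1)·P(W=w)
 = 0·0.18 + 0·0.17 + 2·0.07 + 6·0.12 + 12·0.17 + 20·0.11 + 30·0.18
 = 0 + 0 + 0.14 + 0.72 + 2.04 + 2.2 + 5.4
 = 10.5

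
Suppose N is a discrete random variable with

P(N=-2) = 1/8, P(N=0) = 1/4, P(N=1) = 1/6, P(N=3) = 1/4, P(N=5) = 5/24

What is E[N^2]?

8.125

E[N^2] = Σ n^2·P(N=n)
 = 4·1/8 + 0·1/4 + 1·1/6 + 9·1/4 + 25·5/24
 = 1/2 + 0 + 1/6 + 9/4 + 125/24
 = 65/8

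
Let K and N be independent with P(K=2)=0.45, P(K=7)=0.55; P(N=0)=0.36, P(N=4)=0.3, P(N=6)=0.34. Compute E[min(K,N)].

2.358

E[min(K,N)] = Σ_k Σ_n min(k,n) · P(K=k)P(N=n)
 = 0·0.162 + 2·0.135 + 2·0.153 + 0·0.198 + 4·0.165 + 6·0.187
 = 0 + 0.27 + 0.306 + 0 + 0.66 + 1.122
 = 2.358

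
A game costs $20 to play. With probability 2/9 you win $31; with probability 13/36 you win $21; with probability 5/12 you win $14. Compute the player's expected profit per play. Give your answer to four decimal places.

E[payout] = 31·2/9 + 21·13/36 + 14·5/12
 = 62/9 + 91/12 + 35/6
 = 731/36
Net = 731/36 - 20 = 11/36

0.3056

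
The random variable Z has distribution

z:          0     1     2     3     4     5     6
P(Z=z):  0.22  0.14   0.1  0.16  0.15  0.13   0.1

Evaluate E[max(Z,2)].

E[max(Z,2)] = Σ max(z,2)·P(Z=z)
 = 2·0.22 + 2·0.14 + 2·0.1 + 3·0.16 + 4·0.15 + 5·0.13 + 6·0.1
 = 0.44 + 0.28 + 0.2 + 0.48 + 0.6 + 0.65 + 0.6
 = 3.25

3.25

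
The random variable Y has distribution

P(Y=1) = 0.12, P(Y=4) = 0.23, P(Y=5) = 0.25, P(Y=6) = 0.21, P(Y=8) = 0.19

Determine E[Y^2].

29.77

E[Y^2] = Σ y^2·P(Y=y)
 = 1·0.12 + 16·0.23 + 25·0.25 + 36·0.21 + 64·0.19
 = 0.12 + 3.68 + 6.25 + 7.56 + 12.16
 = 29.77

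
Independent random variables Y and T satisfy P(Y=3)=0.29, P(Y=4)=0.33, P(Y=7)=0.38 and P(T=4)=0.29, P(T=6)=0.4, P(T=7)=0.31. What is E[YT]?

E[YT] = Σ_y Σ_t yt · P(Y=y)P(T=t)
 = 12·0.0841 + 18·0.116 + 21·0.0899 + 16·0.0957 + 24·0.132 + 28·0.1023 + 28·0.1102 + 42·0.152 + 49·0.1178
 = 1.0092 + 2.088 + 1.8879 + 1.5312 + 3.168 + 2.8644 + 3.0856 + 6.384 + 5.7722
 = 27.7905

27.7905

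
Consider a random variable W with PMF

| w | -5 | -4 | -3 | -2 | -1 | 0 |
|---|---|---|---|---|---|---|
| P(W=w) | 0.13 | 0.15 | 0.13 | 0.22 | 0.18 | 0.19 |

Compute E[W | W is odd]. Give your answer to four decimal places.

P(W is odd) = 0.13 + 0.13 + 0.18 = 0.44.
E[W | W is odd] = [(-5)·0.13 + (-3)·0.13 + (-1)·0.18] / 0.44
 = -1.22 / 0.44
 = -61/22

-2.7727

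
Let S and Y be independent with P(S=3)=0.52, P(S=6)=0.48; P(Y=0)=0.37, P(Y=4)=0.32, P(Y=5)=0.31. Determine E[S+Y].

7.27

E[S+Y] = Σ_s Σ_y (s+y) · P(S=s)P(Y=y)
 = 3·0.1924 + 7·0.1664 + 8·0.1612 + 6·0.1776 + 10·0.1536 + 11·0.1488
 = 0.5772 + 1.1648 + 1.2896 + 1.0656 + 1.536 + 1.6368
 = 7.27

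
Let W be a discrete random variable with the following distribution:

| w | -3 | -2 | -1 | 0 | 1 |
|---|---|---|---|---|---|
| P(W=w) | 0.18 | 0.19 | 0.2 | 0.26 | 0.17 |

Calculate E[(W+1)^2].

E[(W+1)^2] = Σ (w+1)^2·P(W=w)
 = 4·0.18 + 1·0.19 + 0·0.2 + 1·0.26 + 4·0.17
 = 0.72 + 0.19 + 0 + 0.26 + 0.68
 = 1.85

1.85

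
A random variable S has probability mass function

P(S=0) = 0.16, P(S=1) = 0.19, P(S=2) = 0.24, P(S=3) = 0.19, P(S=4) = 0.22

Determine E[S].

E[S] = Σ s·P(S=s)
 = 0·0.16 + 1·0.19 + 2·0.24 + 3·0.19 + 4·0.22
 = 0 + 0.19 + 0.48 + 0.57 + 0.88
 = 2.12

2.12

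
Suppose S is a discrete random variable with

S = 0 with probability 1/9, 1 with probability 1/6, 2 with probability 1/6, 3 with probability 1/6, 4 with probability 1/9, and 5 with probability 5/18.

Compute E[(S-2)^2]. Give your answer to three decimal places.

E[(S-2)^2] = Σ (s-2)^2·P(S=s)
 = 4·1/9 + 1·1/6 + 0·1/6 + 1·1/6 + 4·1/9 + 9·5/18
 = 4/9 + 1/6 + 0 + 1/6 + 4/9 + 5/2
 = 67/18

3.722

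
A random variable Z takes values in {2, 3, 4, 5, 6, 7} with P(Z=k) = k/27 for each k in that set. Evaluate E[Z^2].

E[Z^2] = Σ z^2·P(Z=z)
 = 4·2/27 + 9·1/9 + 16·4/27 + 25·5/27 + 36·2/9 + 49·7/27
 = 8/27 + 1 + 64/27 + 125/27 + 8 + 343/27
 = 29

29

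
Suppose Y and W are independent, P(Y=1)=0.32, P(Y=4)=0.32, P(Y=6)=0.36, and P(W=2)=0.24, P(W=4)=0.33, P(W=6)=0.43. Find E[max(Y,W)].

5.1168

E[max(Y,W)] = Σ_y Σ_w max(y,w) · P(Y=y)P(W=w)
 = 2·0.0768 + 4·0.1056 + 6·0.1376 + 4·0.0768 + 4·0.1056 + 6·0.1376 + 6·0.0864 + 6·0.1188 + 6·0.1548
 = 0.1536 + 0.4224 + 0.8256 + 0.3072 + 0.4224 + 0.8256 + 0.5184 + 0.7128 + 0.9288
 = 5.1168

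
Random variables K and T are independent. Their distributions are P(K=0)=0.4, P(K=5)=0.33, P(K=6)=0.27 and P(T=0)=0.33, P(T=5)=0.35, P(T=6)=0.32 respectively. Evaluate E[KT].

E[KT] = Σ_k Σ_t kt · P(K=k)P(T=t)
 = 0·0.132 + 0·0.14 + 0·0.128 + 0·0.1089 + 25·0.1155 + 30·0.1056 + 0·0.0891 + 30·0.0945 + 36·0.0864
 = 0 + 0 + 0 + 0 + 2.8875 + 3.168 + 0 + 2.835 + 3.1104
 = 12.0009

12.0009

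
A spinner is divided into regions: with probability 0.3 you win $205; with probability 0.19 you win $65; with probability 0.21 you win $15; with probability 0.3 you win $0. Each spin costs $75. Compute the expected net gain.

2

E[payout] = 205·0.3 + 65·0.19 + 15·0.21 + 0·0.3
 = 61.5 + 12.35 + 3.15 + 0
 = 77
Net = 77 - 75 = 2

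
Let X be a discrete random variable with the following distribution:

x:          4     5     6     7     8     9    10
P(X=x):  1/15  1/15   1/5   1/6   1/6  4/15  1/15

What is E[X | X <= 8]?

6.45

P(X <= 8) = 1/15 + 1/15 + 1/5 + 1/6 + 1/6 = 2/3.
E[X | X <= 8] = [4·1/15 + 5·1/15 + 6·1/5 + 7·1/6 + 8·1/6] / (2/3)
 = 43/10 / (2/3)
 = 129/20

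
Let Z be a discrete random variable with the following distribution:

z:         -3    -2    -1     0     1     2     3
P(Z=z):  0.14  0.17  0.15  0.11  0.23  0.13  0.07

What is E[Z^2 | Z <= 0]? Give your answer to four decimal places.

P(Z <= 0) = 0.14 + 0.17 + 0.15 + 0.11 = 0.57.
E[Z^2 | Z <= 0] = [9·0.14 + 4·0.17 + 1·0.15 + 0·0.11] / 0.57
 = 2.09 / 0.57
 = 11/3

3.6667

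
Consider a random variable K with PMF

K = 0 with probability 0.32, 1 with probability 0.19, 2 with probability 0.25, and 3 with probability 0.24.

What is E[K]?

1.41

E[K] = Σ k·P(K=k)
 = 0·0.32 + 1·0.19 + 2·0.25 + 3·0.24
 = 0 + 0.19 + 0.5 + 0.72
 = 1.41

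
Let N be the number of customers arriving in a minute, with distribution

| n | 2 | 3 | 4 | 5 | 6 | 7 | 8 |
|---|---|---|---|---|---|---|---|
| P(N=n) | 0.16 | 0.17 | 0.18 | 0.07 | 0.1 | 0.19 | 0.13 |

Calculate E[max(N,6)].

6.45

E[max(N,6)] = Σ max(n,6)·P(N=n)
 = 6·0.16 + 6·0.17 + 6·0.18 + 6·0.07 + 6·0.1 + 7·0.19 + 8·0.13
 = 0.96 + 1.02 + 1.08 + 0.42 + 0.6 + 1.33 + 1.04
 = 6.45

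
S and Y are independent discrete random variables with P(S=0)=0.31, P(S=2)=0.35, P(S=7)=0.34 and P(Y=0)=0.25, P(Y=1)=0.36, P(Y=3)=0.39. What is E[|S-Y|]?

E[|S-Y|] = Σ_s Σ_y |s-y| · P(S=s)P(Y=y)
 = 0·0.0775 + 1·0.1116 + 3·0.1209 + 2·0.0875 + 1·0.126 + 1·0.1365 + 7·0.085 + 6·0.1224 + 4·0.1326
 = 0 + 0.1116 + 0.3627 + 0.175 + 0.126 + 0.1365 + 0.595 + 0.7344 + 0.5304
 = 2.7716

2.7716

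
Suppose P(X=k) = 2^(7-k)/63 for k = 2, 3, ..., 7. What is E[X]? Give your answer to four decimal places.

2.9048

E[X] = Σ x·P(X=x)
 = 2·32/63 + 3·16/63 + 4·8/63 + 5·4/63 + 6·2/63 + 7·1/63
 = 64/63 + 16/21 + 32/63 + 20/63 + 4/21 + 1/9
 = 61/21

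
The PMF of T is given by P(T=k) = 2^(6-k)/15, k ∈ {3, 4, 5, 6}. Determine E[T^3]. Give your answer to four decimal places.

E[T^3] = Σ t^3·P(T=t)
 = 27·8/15 + 64·4/15 + 125·2/15 + 216·1/15
 = 72/5 + 256/15 + 50/3 + 72/5
 = 938/15

62.5333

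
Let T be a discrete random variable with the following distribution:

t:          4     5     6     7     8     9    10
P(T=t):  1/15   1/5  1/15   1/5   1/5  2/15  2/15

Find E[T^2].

E[T^2] = Σ t^2·P(T=t)
 = 16·1/15 + 25·1/5 + 36·1/15 + 49·1/5 + 64·1/5 + 81·2/15 + 100·2/15
 = 16/15 + 5 + 12/5 + 49/5 + 64/5 + 54/5 + 40/3
 = 276/5

55.2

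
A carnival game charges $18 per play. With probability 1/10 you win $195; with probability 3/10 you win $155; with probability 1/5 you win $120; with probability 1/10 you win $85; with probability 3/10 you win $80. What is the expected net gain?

E[payout] = 195·1/10 + 155·3/10 + 120·1/5 + 85·1/10 + 80·3/10
 = 39/2 + 93/2 + 24 + 17/2 + 24
 = 245/2
Net = 245/2 - 18 = 209/2

104.5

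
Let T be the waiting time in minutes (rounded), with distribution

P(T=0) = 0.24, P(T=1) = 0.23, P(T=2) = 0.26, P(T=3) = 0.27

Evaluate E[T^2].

3.7

E[T^2] = Σ t^2·P(T=t)
 = 0·0.24 + 1·0.23 + 4·0.26 + 9·0.27
 = 0 + 0.23 + 1.04 + 2.43
 = 3.7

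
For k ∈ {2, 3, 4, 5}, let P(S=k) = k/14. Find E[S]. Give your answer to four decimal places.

E[S] = Σ s·P(S=s)
 = 2·1/7 + 3·3/14 + 4·2/7 + 5·5/14
 = 2/7 + 9/14 + 8/7 + 25/14
 = 27/7

3.8571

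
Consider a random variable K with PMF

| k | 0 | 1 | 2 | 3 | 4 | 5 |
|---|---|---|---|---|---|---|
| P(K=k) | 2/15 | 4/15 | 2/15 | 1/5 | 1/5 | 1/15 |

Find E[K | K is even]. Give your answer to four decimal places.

2.2857

P(K is even) = 2/15 + 2/15 + 1/5 = 7/15.
E[K | K is even] = [0·2/15 + 2·2/15 + 4·1/5] / (7/15)
 = 16/15 / (7/15)
 = 16/7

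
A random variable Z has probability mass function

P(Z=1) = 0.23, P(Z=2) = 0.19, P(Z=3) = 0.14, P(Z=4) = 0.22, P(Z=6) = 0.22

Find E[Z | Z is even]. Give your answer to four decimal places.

4.0952

P(Z is even) = 0.19 + 0.22 + 0.22 = 0.63.
E[Z | Z is even] = [2·0.19 + 4·0.22 + 6·0.22] / 0.63
 = 2.58 / 0.63
 = 86/21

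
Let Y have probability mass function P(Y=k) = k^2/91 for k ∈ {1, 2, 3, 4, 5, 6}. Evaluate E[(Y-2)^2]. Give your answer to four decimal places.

E[(Y-2)^2] = Σ (y-2)^2·P(Y=y)
 = 1·1/91 + 0·4/91 + 1·9/91 + 4·16/91 + 9·25/91 + 16·36/91
 = 1/91 + 0 + 9/91 + 64/91 + 225/91 + 576/91
 = 125/13

9.6154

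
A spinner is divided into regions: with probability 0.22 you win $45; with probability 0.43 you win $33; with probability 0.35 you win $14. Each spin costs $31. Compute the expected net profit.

-2.01

E[payout] = 45·0.22 + 33·0.43 + 14·0.35
 = 9.9 + 14.19 + 4.9
 = 28.99
Net = 28.99 - 31 = -2.01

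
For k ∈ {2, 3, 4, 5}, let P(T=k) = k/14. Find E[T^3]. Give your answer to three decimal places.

69.857

E[T^3] = Σ t^3·P(T=t)
 = 8·1/7 + 27·3/14 + 64·2/7 + 125·5/14
 = 8/7 + 81/14 + 128/7 + 625/14
 = 489/7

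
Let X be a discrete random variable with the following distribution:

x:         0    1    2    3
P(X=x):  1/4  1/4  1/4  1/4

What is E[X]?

1.5

E[X] = Σ x·P(X=x)
 = 0·1/4 + 1·1/4 + 2·1/4 + 3·1/4
 = 0 + 1/4 + 1/2 + 3/4
 = 3/2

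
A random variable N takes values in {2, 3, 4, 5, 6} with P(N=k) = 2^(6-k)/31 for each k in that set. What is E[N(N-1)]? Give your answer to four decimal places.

E[N(N-1)] = Σ n(n-1)·P(N=n)
 = 2·16/31 + 6·8/31 + 12·4/31 + 20·2/31 + 30·1/31
 = 32/31 + 48/31 + 48/31 + 40/31 + 30/31
 = 198/31

6.3871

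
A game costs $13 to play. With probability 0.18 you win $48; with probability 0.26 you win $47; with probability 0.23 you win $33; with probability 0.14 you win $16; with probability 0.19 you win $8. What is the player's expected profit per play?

19.21

E[payout] = 48·0.18 + 47·0.26 + 33·0.23 + 16·0.14 + 8·0.19
 = 8.64 + 12.22 + 7.59 + 2.24 + 1.52
 = 32.21
Net = 32.21 - 13 = 19.21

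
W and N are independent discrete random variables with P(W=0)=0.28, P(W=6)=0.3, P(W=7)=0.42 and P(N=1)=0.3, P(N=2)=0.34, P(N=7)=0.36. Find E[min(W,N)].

2.412

E[min(W,N)] = Σ_w Σ_n min(w,n) · P(W=w)P(N=n)
 = 0·0.084 + 0·0.0952 + 0·0.1008 + 1·0.09 + 2·0.102 + 6·0.108 + 1·0.126 + 2·0.1428 + 7·0.1512
 = 0 + 0 + 0 + 0.09 + 0.204 + 0.648 + 0.126 + 0.2856 + 1.0584
 = 2.412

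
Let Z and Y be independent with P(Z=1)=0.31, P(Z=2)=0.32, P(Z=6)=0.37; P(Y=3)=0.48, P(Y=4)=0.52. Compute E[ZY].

11.1584

E[ZY] = Σ_z Σ_y zy · P(Z=z)P(Y=y)
 = 3·0.1488 + 4·0.1612 + 6·0.1536 + 8·0.1664 + 18·0.1776 + 24·0.1924
 = 0.4464 + 0.6448 + 0.9216 + 1.3312 + 3.1968 + 4.6176
 = 11.1584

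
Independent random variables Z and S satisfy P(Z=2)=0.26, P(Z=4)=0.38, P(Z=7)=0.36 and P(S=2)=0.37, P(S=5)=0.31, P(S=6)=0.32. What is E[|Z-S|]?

2.2212

E[|Z-S|] = Σ_z Σ_s |z-s| · P(Z=z)P(S=s)
 = 0·0.0962 + 3·0.0806 + 4·0.0832 + 2·0.1406 + 1·0.1178 + 2·0.1216 + 5·0.1332 + 2·0.1116 + 1·0.1152
 = 0 + 0.2418 + 0.3328 + 0.2812 + 0.1178 + 0.2432 + 0.666 + 0.2232 + 0.1152
 = 2.2212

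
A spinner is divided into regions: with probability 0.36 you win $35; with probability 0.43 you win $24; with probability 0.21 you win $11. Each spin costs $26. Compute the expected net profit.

E[payout] = 35·0.36 + 24·0.43 + 11·0.21
 = 12.6 + 10.32 + 2.31
 = 25.23
Net = 25.23 - 26 = -0.77

-0.77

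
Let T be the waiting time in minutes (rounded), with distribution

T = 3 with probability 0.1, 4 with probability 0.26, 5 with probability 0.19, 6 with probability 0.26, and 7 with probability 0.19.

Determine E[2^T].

E[2^T] = Σ 2^t·P(T=t)
 = 8·0.1 + 16·0.26 + 32·0.19 + 64·0.26 + 128·0.19
 = 0.8 + 4.16 + 6.08 + 16.64 + 24.32
 = 52

52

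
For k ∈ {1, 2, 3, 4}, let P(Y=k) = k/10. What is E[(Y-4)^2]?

E[(Y-4)^2] = Σ (y-4)^2·P(Y=y)
 = 9·1/10 + 4·1/5 + 1·3/10 + 0·2/5
 = 9/10 + 4/5 + 3/10 + 0
 = 2

2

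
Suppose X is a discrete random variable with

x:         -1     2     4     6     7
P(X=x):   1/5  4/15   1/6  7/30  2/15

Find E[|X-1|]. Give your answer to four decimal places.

E[|X-1|] = Σ |x-1|·P(X=x)
 = 2·1/5 + 1·4/15 + 3·1/6 + 5·7/30 + 6·2/15
 = 2/5 + 4/15 + 1/2 + 7/6 + 4/5
 = 47/15

3.1333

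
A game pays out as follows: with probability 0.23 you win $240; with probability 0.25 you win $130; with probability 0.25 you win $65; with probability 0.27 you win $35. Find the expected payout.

E[payout] = 240·0.23 + 130·0.25 + 65·0.25 + 35·0.27
 = 55.2 + 32.5 + 16.25 + 9.45
 = 113.4

113.4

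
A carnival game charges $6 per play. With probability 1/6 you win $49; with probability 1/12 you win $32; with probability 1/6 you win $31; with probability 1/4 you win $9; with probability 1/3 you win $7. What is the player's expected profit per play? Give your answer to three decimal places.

E[payout] = 49·1/6 + 32·1/12 + 31·1/6 + 9·1/4 + 7·1/3
 = 49/6 + 8/3 + 31/6 + 9/4 + 7/3
 = 247/12
Net = 247/12 - 6 = 175/12

14.583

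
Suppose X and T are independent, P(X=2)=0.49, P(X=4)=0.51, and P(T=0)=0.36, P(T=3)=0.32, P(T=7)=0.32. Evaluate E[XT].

9.664

E[XT] = Σ_x Σ_t xt · P(X=x)P(T=t)
 = 0·0.1764 + 6·0.1568 + 14·0.1568 + 0·0.1836 + 12·0.1632 + 28·0.1632
 = 0 + 0.9408 + 2.1952 + 0 + 1.9584 + 4.5696
 = 9.664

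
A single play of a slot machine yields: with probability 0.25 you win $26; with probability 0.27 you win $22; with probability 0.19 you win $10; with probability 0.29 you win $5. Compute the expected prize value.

E[payout] = 26·0.25 + 22·0.27 + 10·0.19 + 5·0.29
 = 6.5 + 5.94 + 1.9 + 1.45
 = 15.79

15.79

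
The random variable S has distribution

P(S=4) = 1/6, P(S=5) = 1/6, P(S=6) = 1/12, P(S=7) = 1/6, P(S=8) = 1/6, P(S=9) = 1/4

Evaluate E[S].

6.75

E[S] = Σ s·P(S=s)
 = 4·1/6 + 5·1/6 + 6·1/12 + 7·1/6 + 8·1/6 + 9·1/4
 = 2/3 + 5/6 + 1/2 + 7/6 + 4/3 + 9/4
 = 27/4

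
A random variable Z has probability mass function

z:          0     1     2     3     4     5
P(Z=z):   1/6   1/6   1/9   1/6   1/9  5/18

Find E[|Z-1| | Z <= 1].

0.5

P(Z <= 1) = 1/6 + 1/6 = 1/3.
E[|Z-1| | Z <= 1] = [1·1/6 + 0·1/6] / (1/3)
 = 1/6 / (1/3)
 = 1/2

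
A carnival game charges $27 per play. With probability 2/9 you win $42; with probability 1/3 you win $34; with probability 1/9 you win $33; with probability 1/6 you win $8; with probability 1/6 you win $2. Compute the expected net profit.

E[payout] = 42·2/9 + 34·1/3 + 33·1/9 + 8·1/6 + 2·1/6
 = 28/3 + 34/3 + 11/3 + 4/3 + 1/3
 = 26
Net = 26 - 27 = -1

-1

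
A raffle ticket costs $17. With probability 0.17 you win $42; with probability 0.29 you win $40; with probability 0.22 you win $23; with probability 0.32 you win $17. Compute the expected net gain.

12.24

E[payout] = 42·0.17 + 40·0.29 + 23·0.22 + 17·0.32
 = 7.14 + 11.6 + 5.06 + 5.44
 = 29.24
Net = 29.24 - 17 = 12.24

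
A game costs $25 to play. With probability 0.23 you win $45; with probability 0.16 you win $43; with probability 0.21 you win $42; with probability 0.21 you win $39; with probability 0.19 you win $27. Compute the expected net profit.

E[payout] = 45·0.23 + 43·0.16 + 42·0.21 + 39·0.21 + 27·0.19
 = 10.35 + 6.88 + 8.82 + 8.19 + 5.13
 = 39.37
Net = 39.37 - 25 = 14.37

14.37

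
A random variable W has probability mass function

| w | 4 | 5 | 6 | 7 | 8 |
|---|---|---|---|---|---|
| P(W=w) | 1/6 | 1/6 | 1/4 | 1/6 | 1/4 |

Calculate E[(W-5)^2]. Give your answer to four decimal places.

E[(W-5)^2] = Σ (w-5)^2·P(W=w)
 = 1·1/6 + 0·1/6 + 1·1/4 + 4·1/6 + 9·1/4
 = 1/6 + 0 + 1/4 + 2/3 + 9/4
 = 10/3

3.3333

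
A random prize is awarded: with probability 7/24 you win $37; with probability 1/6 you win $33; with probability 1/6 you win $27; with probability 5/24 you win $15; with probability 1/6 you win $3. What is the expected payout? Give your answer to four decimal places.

24.4167

E[payout] = 37·7/24 + 33·1/6 + 27·1/6 + 15·5/24 + 3·1/6
 = 259/24 + 11/2 + 9/2 + 25/8 + 1/2
 = 293/12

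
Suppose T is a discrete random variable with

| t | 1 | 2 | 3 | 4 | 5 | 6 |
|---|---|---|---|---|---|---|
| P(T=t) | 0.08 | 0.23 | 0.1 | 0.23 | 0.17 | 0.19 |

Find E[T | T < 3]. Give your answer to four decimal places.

P(T < 3) = 0.08 + 0.23 = 0.31.
E[T | T < 3] = [1·0.08 + 2·0.23] / 0.31
 = 0.54 / 0.31
 = 54/31

1.7419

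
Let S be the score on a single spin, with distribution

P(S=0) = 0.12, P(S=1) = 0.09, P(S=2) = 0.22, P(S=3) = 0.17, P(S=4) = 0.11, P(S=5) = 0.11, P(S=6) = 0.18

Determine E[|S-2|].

1.77

E[|S-2|] = Σ |s-2|·P(S=s)
 = 2·0.12 + 1·0.09 + 0·0.22 + 1·0.17 + 2·0.11 + 3·0.11 + 4·0.18
 = 0.24 + 0.09 + 0 + 0.17 + 0.22 + 0.33 + 0.72
 = 1.77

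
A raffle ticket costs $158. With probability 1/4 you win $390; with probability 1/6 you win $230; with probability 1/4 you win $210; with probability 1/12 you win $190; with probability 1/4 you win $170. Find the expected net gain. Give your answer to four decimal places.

E[payout] = 390·1/4 + 230·1/6 + 210·1/4 + 190·1/12 + 170·1/4
 = 195/2 + 115/3 + 105/2 + 95/6 + 85/2
 = 740/3
Net = 740/3 - 158 = 266/3

88.6667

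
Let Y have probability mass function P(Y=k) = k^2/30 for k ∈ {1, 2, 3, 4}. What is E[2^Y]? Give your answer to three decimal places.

11.533

E[2^Y] = Σ 2^y·P(Y=y)
 = 2·1/30 + 4·2/15 + 8·3/10 + 16·8/15
 = 1/15 + 8/15 + 12/5 + 128/15
 = 173/15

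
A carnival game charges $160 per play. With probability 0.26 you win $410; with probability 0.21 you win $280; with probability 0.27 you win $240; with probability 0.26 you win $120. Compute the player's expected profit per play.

E[payout] = 410·0.26 + 280·0.21 + 240·0.27 + 120·0.26
 = 106.6 + 58.8 + 64.8 + 31.2
 = 261.4
Net = 261.4 - 160 = 101.4

101.4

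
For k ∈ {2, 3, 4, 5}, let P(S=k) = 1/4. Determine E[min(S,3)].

2.75

E[min(S,3)] = Σ min(s,3)·P(S=s)
 = 2·1/4 + 3·1/4 + 3·1/4 + 3·1/4
 = 1/2 + 3/4 + 3/4 + 3/4
 = 11/4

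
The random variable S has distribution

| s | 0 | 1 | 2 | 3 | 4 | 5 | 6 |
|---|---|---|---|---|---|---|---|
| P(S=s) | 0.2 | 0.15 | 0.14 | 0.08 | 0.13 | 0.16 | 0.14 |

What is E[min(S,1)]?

0.8

E[min(S,1)] = Σ min(s,1)·P(S=s)
 = 0·0.2 + 1·0.15 + 1·0.14 + 1·0.08 + 1·0.13 + 1·0.16 + 1·0.14
 = 0 + 0.15 + 0.14 + 0.08 + 0.13 + 0.16 + 0.14
 = 0.8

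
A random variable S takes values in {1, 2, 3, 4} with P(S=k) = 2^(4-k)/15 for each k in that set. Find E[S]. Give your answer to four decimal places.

1.7333

E[S] = Σ s·P(S=s)
 = 1·8/15 + 2·4/15 + 3·2/15 + 4·1/15
 = 8/15 + 8/15 + 2/5 + 4/15
 = 26/15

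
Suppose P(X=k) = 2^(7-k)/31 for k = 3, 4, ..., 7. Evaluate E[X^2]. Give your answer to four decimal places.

15.9032

E[X^2] = Σ x^2·P(X=x)
 = 9·16/31 + 16·8/31 + 25·4/31 + 36·2/31 + 49·1/31
 = 144/31 + 128/31 + 100/31 + 72/31 + 49/31
 = 493/31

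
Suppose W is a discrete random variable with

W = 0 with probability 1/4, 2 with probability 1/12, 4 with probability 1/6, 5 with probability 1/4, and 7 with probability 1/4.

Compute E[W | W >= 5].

P(W >= 5) = 1/4 + 1/4 = 1/2.
E[W | W >= 5] = [5·1/4 + 7·1/4] / (1/2)
 = 3 / (1/2)
 = 6

6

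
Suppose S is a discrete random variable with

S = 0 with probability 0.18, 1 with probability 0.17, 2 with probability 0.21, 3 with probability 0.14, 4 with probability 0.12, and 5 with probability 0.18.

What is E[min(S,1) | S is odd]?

1

P(S is odd) = 0.17 + 0.14 + 0.18 = 0.49.
E[min(S,1) | S is odd] = [1·0.17 + 1·0.14 + 1·0.18] / 0.49
 = 0.49 / 0.49
 = 1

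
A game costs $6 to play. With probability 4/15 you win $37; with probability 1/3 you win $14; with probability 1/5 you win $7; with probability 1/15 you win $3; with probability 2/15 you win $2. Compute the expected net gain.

E[payout] = 37·4/15 + 14·1/3 + 7·1/5 + 3·1/15 + 2·2/15
 = 148/15 + 14/3 + 7/5 + 1/5 + 4/15
 = 82/5
Net = 82/5 - 6 = 52/5

10.4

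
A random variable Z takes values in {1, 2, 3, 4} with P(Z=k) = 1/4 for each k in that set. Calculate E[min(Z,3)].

2.25

E[min(Z,3)] = Σ min(z,3)·P(Z=z)
 = 1·1/4 + 2·1/4 + 3·1/4 + 3·1/4
 = 1/4 + 1/2 + 3/4 + 3/4
 = 9/4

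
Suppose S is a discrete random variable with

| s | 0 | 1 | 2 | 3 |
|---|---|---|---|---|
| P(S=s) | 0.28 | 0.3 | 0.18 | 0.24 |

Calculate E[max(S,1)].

1.66

E[max(S,1)] = Σ max(s,1)·P(S=s)
 = 1·0.28 + 1·0.3 + 2·0.18 + 3·0.24
 = 0.28 + 0.3 + 0.36 + 0.72
 = 1.66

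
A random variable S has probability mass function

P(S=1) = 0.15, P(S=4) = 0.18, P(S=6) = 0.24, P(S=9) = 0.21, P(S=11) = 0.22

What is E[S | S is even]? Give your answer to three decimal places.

5.143

P(S is even) = 0.18 + 0.24 = 0.42.
E[S | S is even] = [4·0.18 + 6·0.24] / 0.42
 = 2.16 / 0.42
 = 36/7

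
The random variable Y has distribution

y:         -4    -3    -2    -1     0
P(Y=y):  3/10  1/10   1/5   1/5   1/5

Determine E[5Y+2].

E[5Y+2] = Σ (5y+2)·P(Y=y)
 = (-18)·3/10 + (-13)·1/10 + (-8)·1/5 + (-3)·1/5 + 2·1/5
 = (-27/5) + (-13/10) + (-8/5) + (-3/5) + 2/5
 = -17/2

-8.5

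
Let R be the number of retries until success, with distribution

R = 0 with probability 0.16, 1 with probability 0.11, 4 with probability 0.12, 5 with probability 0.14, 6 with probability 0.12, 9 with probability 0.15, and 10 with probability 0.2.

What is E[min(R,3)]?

2.3

E[min(R,3)] = Σ min(r,3)·P(R=r)
 = 0·0.16 + 1·0.11 + 3·0.12 + 3·0.14 + 3·0.12 + 3·0.15 + 3·0.2
 = 0 + 0.11 + 0.36 + 0.42 + 0.36 + 0.45 + 0.6
 = 2.3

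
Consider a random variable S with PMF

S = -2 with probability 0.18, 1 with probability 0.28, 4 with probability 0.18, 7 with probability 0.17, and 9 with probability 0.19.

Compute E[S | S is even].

P(S is even) = 0.18 + 0.18 = 0.36.
E[S | S is even] = [(-2)·0.18 + 4·0.18] / 0.36
 = 0.36 / 0.36
 = 1

1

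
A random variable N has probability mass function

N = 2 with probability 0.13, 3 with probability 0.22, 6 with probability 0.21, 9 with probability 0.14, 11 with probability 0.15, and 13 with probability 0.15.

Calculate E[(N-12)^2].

39.94

E[(N-12)^2] = Σ (n-12)^2·P(N=n)
 = 100·0.13 + 81·0.22 + 36·0.21 + 9·0.14 + 1·0.15 + 1·0.15
 = 13 + 17.82 + 7.56 + 1.26 + 0.15 + 0.15
 = 39.94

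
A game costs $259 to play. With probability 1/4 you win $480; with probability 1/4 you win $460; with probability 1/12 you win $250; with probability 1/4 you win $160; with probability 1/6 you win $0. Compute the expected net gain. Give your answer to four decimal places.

36.8333

E[payout] = 480·1/4 + 460·1/4 + 250·1/12 + 160·1/4 + 0·1/6
 = 120 + 115 + 125/6 + 40 + 0
 = 1775/6
Net = 1775/6 - 259 = 221/6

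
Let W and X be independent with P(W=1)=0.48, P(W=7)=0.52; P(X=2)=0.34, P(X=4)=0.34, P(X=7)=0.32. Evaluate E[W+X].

E[W+X] = Σ_w Σ_x (w+x) · P(W=w)P(X=x)
 = 3·0.1632 + 5·0.1632 + 8·0.1536 + 9·0.1768 + 11·0.1768 + 14·0.1664
 = 0.4896 + 0.816 + 1.2288 + 1.5912 + 1.9448 + 2.3296
 = 8.4

8.4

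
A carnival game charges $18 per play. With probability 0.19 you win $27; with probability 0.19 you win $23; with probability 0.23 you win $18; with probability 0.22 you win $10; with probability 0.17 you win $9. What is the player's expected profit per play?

-0.63

E[payout] = 27·0.19 + 23·0.19 + 18·0.23 + 10·0.22 + 9·0.17
 = 5.13 + 4.37 + 4.14 + 2.2 + 1.53
 = 17.37
Net = 17.37 - 18 = -0.63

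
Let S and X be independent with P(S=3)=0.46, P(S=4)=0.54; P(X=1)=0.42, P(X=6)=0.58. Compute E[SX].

E[SX] = Σ_s Σ_x sx · P(S=s)P(X=x)
 = 3·0.1932 + 18·0.2668 + 4·0.2268 + 24·0.3132
 = 0.5796 + 4.8024 + 0.9072 + 7.5168
 = 13.806

13.806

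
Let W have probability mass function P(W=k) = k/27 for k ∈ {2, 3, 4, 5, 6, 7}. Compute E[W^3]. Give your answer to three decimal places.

173.148

E[W^3] = Σ w^3·P(W=w)
 = 8·2/27 + 27·1/9 + 64·4/27 + 125·5/27 + 216·2/9 + 343·7/27
 = 16/27 + 3 + 256/27 + 625/27 + 48 + 2401/27
 = 4675/27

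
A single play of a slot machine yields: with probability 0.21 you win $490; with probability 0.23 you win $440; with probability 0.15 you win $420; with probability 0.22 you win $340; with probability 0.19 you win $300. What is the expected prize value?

E[payout] = 490·0.21 + 440·0.23 + 420·0.15 + 340·0.22 + 300·0.19
 = 102.9 + 101.2 + 63 + 74.8 + 57
 = 398.9

398.9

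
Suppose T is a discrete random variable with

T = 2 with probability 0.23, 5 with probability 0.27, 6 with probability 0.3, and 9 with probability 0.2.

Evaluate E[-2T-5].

E[-2T-5] = Σ (-2t-5)·P(T=t)
 = (-9)·0.23 + (-15)·0.27 + (-17)·0.3 + (-23)·0.2
 = (-2.07) + (-4.05) + (-5.1) + (-4.6)
 = -15.82

-15.82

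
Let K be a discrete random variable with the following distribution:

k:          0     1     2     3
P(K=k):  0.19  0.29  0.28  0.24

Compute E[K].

1.57

E[K] = Σ k·P(K=k)
 = 0·0.19 + 1·0.29 + 2·0.28 + 3·0.24
 = 0 + 0.29 + 0.56 + 0.72
 = 1.57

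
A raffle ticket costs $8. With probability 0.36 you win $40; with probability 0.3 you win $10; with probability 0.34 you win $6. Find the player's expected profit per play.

11.44

E[payout] = 40·0.36 + 10·0.3 + 6·0.34
 = 14.4 + 3 + 2.04
 = 19.44
Net = 19.44 - 8 = 11.44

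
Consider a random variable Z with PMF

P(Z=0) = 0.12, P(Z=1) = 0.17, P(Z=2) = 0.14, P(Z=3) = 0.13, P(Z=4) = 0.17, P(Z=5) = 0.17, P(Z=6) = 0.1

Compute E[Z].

E[Z] = Σ z·P(Z=z)
 = 0·0.12 + 1·0.17 + 2·0.14 + 3·0.13 + 4·0.17 + 5·0.17 + 6·0.1
 = 0 + 0.17 + 0.28 + 0.39 + 0.68 + 0.85 + 0.6
 = 2.97

2.97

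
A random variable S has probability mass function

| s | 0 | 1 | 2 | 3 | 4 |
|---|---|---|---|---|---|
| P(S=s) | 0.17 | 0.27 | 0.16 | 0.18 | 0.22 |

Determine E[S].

2.01

E[S] = Σ s·P(S=s)
 = 0·0.17 + 1·0.27 + 2·0.16 + 3·0.18 + 4·0.22
 = 0 + 0.27 + 0.32 + 0.54 + 0.88
 = 2.01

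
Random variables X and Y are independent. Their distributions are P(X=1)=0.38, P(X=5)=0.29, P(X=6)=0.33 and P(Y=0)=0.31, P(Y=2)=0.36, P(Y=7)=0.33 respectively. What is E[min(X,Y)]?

1.8405

E[min(X,Y)] = Σ_x Σ_y min(x,y) · P(X=x)P(Y=y)
 = 0·0.1178 + 1·0.1368 + 1·0.1254 + 0·0.0899 + 2·0.1044 + 5·0.0957 + 0·0.1023 + 2·0.1188 + 6·0.1089
 = 0 + 0.1368 + 0.1254 + 0 + 0.2088 + 0.4785 + 0 + 0.2376 + 0.6534
 = 1.8405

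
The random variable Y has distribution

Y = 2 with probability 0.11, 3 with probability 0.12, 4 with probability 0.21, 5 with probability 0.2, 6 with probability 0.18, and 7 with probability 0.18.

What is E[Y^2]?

25.18

E[Y^2] = Σ y^2·P(Y=y)
 = 4·0.11 + 9·0.12 + 16·0.21 + 25·0.2 + 36·0.18 + 49·0.18
 = 0.44 + 1.08 + 3.36 + 5 + 6.48 + 8.82
 = 25.18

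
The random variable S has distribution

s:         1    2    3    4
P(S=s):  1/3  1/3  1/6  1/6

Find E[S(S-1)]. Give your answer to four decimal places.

E[S(S-1)] = Σ s(s-1)·P(S=s)
 = 0·1/3 + 2·1/3 + 6·1/6 + 12·1/6
 = 0 + 2/3 + 1 + 2
 = 11/3

3.6667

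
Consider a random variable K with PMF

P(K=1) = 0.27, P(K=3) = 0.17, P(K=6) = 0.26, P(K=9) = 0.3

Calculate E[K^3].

279.72

E[K^3] = Σ k^3·P(K=k)
 = 1·0.27 + 27·0.17 + 216·0.26 + 729·0.3
 = 0.27 + 4.59 + 56.16 + 218.7
 = 279.72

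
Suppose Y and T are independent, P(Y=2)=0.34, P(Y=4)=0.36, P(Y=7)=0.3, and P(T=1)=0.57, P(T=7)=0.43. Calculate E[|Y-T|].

E[|Y-T|] = Σ_y Σ_t |y-t| · P(Y=y)P(T=t)
 = 1·0.1938 + 5·0.1462 + 3·0.2052 + 3·0.1548 + 6·0.171 + 0·0.129
 = 0.1938 + 0.731 + 0.6156 + 0.4644 + 1.026 + 0
 = 3.0308

3.0308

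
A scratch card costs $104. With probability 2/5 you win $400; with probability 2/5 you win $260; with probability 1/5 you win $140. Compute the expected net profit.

E[payout] = 400·2/5 + 260·2/5 + 140·1/5
 = 160 + 104 + 28
 = 292
Net = 292 - 104 = 188

188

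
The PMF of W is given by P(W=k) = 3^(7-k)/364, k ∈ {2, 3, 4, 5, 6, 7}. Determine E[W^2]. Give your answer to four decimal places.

6.9093

E[W^2] = Σ w^2·P(W=w)
 = 4·243/364 + 9·81/364 + 16·27/364 + 25·9/364 + 36·3/364 + 49·1/364
 = 243/91 + 729/364 + 108/91 + 225/364 + 27/91 + 7/52
 = 2515/364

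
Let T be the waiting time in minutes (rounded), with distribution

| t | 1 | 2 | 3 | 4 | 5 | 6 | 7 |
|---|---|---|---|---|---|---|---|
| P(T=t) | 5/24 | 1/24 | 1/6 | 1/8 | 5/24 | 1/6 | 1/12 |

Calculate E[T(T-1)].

15.25

E[T(T-1)] = Σ t(t-1)·P(T=t)
 = 0·5/24 + 2·1/24 + 6·1/6 + 12·1/8 + 20·5/24 + 30·1/6 + 42·1/12
 = 0 + 1/12 + 1 + 3/2 + 25/6 + 5 + 7/2
 = 61/4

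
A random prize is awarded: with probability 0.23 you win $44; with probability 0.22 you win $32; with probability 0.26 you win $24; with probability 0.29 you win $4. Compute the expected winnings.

E[payout] = 44·0.23 + 32·0.22 + 24·0.26 + 4·0.29
 = 10.12 + 7.04 + 6.24 + 1.16
 = 24.56

24.56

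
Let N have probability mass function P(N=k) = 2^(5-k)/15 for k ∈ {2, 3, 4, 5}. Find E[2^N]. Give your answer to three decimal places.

8.533

E[2^N] = Σ 2^n·P(N=n)
 = 4·8/15 + 8·4/15 + 16·2/15 + 32·1/15
 = 32/15 + 32/15 + 32/15 + 32/15
 = 128/15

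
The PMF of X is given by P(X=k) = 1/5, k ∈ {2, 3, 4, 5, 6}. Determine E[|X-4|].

E[|X-4|] = Σ |x-4|·P(X=x)
 = 2·1/5 + 1·1/5 + 0·1/5 + 1·1/5 + 2·1/5
 = 2/5 + 1/5 + 0 + 1/5 + 2/5
 = 6/5

1.2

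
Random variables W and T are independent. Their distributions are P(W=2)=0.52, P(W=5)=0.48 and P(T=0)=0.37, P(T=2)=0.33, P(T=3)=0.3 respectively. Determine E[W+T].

E[W+T] = Σ_w Σ_t (w+t) · P(W=w)P(T=t)
 = 2·0.1924 + 4·0.1716 + 5·0.156 + 5·0.1776 + 7·0.1584 + 8·0.144
 = 0.3848 + 0.6864 + 0.78 + 0.888 + 1.1088 + 1.152
 = 5

5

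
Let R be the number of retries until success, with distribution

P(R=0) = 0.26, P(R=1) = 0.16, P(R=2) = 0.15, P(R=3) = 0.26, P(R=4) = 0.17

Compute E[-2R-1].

-4.84

E[-2R-1] = Σ (-2r-1)·P(R=r)
 = (-1)·0.26 + (-3)·0.16 + (-5)·0.15 + (-7)·0.26 + (-9)·0.17
 = (-0.26) + (-0.48) + (-0.75) + (-1.82) + (-1.53)
 = -4.84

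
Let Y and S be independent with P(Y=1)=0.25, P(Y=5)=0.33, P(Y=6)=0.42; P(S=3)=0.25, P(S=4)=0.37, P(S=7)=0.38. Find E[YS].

E[YS] = Σ_y Σ_s ys · P(Y=y)P(S=s)
 = 3·0.0625 + 4·0.0925 + 7·0.095 + 15·0.0825 + 20·0.1221 + 35·0.1254 + 18·0.105 + 24·0.1554 + 42·0.1596
 = 0.1875 + 0.37 + 0.665 + 1.2375 + 2.442 + 4.389 + 1.89 + 3.7296 + 6.7032
 = 21.6138

21.6138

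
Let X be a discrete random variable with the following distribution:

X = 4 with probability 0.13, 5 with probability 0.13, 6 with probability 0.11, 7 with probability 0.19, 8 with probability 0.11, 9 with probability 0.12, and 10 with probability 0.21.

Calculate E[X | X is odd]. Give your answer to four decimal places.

P(X is odd) = 0.13 + 0.19 + 0.12 = 0.44.
E[X | X is odd] = [5·0.13 + 7·0.19 + 9·0.12] / 0.44
 = 3.06 / 0.44
 = 153/22

6.9545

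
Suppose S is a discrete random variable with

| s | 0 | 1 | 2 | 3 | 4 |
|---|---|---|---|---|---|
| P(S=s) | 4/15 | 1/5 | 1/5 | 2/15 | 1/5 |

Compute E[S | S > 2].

3.6

P(S > 2) = 2/15 + 1/5 = 1/3.
E[S | S > 2] = [3·2/15 + 4·1/5] / (1/3)
 = 6/5 / (1/3)
 = 18/5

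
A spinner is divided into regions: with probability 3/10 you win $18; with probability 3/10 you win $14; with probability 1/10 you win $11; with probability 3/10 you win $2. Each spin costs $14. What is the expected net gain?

E[payout] = 18·3/10 + 14·3/10 + 11·1/10 + 2·3/10
 = 27/5 + 21/5 + 11/10 + 3/5
 = 113/10
Net = 113/10 - 14 = -27/10

-2.7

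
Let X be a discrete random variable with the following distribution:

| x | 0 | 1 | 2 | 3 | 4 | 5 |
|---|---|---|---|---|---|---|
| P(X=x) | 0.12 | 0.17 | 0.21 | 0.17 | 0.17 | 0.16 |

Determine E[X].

E[X] = Σ x·P(X=x)
 = 0·0.12 + 1·0.17 + 2·0.21 + 3·0.17 + 4·0.17 + 5·0.16
 = 0 + 0.17 + 0.42 + 0.51 + 0.68 + 0.8
 = 2.58

2.58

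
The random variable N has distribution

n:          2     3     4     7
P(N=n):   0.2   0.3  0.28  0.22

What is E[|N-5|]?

1.92

E[|N-5|] = Σ |n-5|·P(N=n)
 = 3·0.2 + 2·0.3 + 1·0.28 + 2·0.22
 = 0.6 + 0.6 + 0.28 + 0.44
 = 1.92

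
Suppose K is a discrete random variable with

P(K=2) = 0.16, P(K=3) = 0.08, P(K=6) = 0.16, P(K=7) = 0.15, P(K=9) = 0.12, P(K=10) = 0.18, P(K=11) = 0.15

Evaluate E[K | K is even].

6.16

P(K is even) = 0.16 + 0.16 + 0.18 = 0.5.
E[K | K is even] = [2·0.16 + 6·0.16 + 10·0.18] / 0.5
 = 3.08 / 0.5
 = 154/25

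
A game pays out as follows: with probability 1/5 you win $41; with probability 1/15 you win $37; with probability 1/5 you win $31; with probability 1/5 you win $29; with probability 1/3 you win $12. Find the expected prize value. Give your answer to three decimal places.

26.667

E[payout] = 41·1/5 + 37·1/15 + 31·1/5 + 29·1/5 + 12·1/3
 = 41/5 + 37/15 + 31/5 + 29/5 + 4
 = 80/3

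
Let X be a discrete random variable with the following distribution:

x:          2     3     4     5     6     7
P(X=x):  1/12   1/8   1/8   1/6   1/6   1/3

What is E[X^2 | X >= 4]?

P(X >= 4) = 1/8 + 1/6 + 1/6 + 1/3 = 19/24.
E[X^2 | X >= 4] = [16·1/8 + 25·1/6 + 36·1/6 + 49·1/3] / (19/24)
 = 57/2 / (19/24)
 = 36

36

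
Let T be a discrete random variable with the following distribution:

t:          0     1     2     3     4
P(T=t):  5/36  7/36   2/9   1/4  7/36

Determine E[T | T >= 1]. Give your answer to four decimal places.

2.5161

P(T >= 1) = 7/36 + 2/9 + 1/4 + 7/36 = 31/36.
E[T | T >= 1] = [1·7/36 + 2·2/9 + 3·1/4 + 4·7/36] / (31/36)
 = 13/6 / (31/36)
 = 78/31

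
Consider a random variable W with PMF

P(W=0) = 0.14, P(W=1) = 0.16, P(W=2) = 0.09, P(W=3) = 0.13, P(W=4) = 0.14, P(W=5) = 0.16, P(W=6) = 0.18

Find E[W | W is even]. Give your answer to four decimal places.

3.3091

P(W is even) = 0.14 + 0.09 + 0.14 + 0.18 = 0.55.
E[W | W is even] = [0·0.14 + 2·0.09 + 4·0.14 + 6·0.18] / 0.55
 = 1.82 / 0.55
 = 182/55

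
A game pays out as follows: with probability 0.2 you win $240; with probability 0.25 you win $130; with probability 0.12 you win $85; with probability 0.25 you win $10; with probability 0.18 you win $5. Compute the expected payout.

E[payout] = 240·0.2 + 130·0.25 + 85·0.12 + 10·0.25 + 5·0.18
 = 48 + 32.5 + 10.2 + 2.5 + 0.9
 = 94.1

94.1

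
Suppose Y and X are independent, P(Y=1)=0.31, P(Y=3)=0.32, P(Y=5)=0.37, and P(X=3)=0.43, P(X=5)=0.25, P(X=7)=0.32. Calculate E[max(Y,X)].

5.0982

E[max(Y,X)] = Σ_y Σ_x max(y,x) · P(Y=y)P(X=x)
 = 3·0.1333 + 5·0.0775 + 7·0.0992 + 3·0.1376 + 5·0.08 + 7·0.1024 + 5·0.1591 + 5·0.0925 + 7·0.1184
 = 0.3999 + 0.3875 + 0.6944 + 0.4128 + 0.4 + 0.7168 + 0.7955 + 0.4625 + 0.8288
 = 5.0982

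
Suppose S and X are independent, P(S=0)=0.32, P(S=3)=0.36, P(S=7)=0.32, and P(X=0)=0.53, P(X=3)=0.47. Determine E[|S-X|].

2.8124

E[|S-X|] = Σ_s Σ_x |s-x| · P(S=s)P(X=x)
 = 0·0.1696 + 3·0.1504 + 3·0.1908 + 0·0.1692 + 7·0.1696 + 4·0.1504
 = 0 + 0.4512 + 0.5724 + 0 + 1.1872 + 0.6016
 = 2.8124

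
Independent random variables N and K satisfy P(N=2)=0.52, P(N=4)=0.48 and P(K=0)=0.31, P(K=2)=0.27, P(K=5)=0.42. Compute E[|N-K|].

E[|N-K|] = Σ_n Σ_k |n-k| · P(N=n)P(K=k)
 = 2·0.1612 + 0·0.1404 + 3·0.2184 + 4·0.1488 + 2·0.1296 + 1·0.2016
 = 0.3224 + 0 + 0.6552 + 0.5952 + 0.2592 + 0.2016
 = 2.0336

2.0336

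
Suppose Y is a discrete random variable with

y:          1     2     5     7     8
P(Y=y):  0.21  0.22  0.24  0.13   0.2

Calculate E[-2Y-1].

-9.72

E[-2Y-1] = Σ (-2y-1)·P(Y=y)
 = (-3)·0.21 + (-5)·0.22 + (-11)·0.24 + (-15)·0.13 + (-17)·0.2
 = (-0.63) + (-1.1) + (-2.64) + (-1.95) + (-3.4)
 = -9.72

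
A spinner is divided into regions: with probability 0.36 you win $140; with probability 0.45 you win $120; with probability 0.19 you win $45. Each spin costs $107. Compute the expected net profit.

5.95

E[payout] = 140·0.36 + 120·0.45 + 45·0.19
 = 50.4 + 54 + 8.55
 = 112.95
Net = 112.95 - 107 = 5.95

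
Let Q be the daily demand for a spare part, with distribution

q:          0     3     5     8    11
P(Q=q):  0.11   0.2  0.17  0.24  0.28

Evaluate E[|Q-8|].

E[|Q-8|] = Σ |q-8|·P(Q=q)
 = 8·0.11 + 5·0.2 + 3·0.17 + 0·0.24 + 3·0.28
 = 0.88 + 1 + 0.51 + 0 + 0.84
 = 3.23

3.23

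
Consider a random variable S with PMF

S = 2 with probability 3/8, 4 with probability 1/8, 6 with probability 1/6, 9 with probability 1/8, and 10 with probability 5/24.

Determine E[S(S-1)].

E[S(S-1)] = Σ s(s-1)·P(S=s)
 = 2·3/8 + 12·1/8 + 30·1/6 + 72·1/8 + 90·5/24
 = 3/4 + 3/2 + 5 + 9 + 75/4
 = 35

35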